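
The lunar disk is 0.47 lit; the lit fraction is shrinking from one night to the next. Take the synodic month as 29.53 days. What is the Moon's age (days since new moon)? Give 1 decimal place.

22.4 days

cos θ = 1 − 2f = 0.060, giving a principal value of 86.6°.
A waning Moon lies in 180°–360°, so θ = 360° − 86.6° = 273.4°.
At 360°/29.53 d per day, 273.4° corresponds to 22.43 days.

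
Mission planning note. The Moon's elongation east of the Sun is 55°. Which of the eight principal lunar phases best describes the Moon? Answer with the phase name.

The waxing crescent sector spans roughly 22°–68°; 55° falls inside it.

waxing crescent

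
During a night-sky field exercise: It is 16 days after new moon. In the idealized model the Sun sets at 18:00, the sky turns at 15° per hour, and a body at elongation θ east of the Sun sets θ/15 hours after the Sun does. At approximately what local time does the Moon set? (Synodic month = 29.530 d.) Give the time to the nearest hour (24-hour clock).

07:00

Elongation θ = 360° × 16/29.530 ≈ 195.1°.
Delay after the Sun = 195.1° / (15°/h) ≈ 13.00 h.
18:00 + 13.00 h ≈ 07:00 → 07:00 to the nearest hour.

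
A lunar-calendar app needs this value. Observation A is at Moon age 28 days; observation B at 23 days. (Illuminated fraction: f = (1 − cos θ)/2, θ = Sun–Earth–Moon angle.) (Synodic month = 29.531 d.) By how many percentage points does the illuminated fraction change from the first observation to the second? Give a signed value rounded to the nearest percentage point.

+38 percentage points

θ₁ = 360° × 28/29.531 = 341.3°, f₁ = (1 − cos θ₁)/2 = 0.026.
θ₂ = 360° × 23/29.531 = 280.4°, f₂ = (1 − cos θ₂)/2 = 0.410.
Change = f₂ − f₁ = +0.384 → +38 percentage points.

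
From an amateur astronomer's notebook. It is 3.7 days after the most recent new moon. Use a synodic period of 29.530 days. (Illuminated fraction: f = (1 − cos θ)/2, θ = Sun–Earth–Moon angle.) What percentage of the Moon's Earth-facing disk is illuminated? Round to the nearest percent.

15%

Elongation θ = 360° × 3.7/29.530 ≈ 45.1°.
With cos θ = 0.706, the lit fraction is (1 − 0.706)/2 ≈ 0.147, so 15%.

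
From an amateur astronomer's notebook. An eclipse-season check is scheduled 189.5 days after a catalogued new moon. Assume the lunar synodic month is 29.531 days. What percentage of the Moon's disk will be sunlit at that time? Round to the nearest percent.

Reduce mod P: 189.5 − 6×29.531 = 12.31 d into the current lunation.
The Moon has covered 12.31/29.531 of its cycle, so θ ≈ 360° × 12.31/29.531 = 150.1°.
With cos θ = (-0.867), the lit fraction is (1 − (-0.867))/2 ≈ 0.934, so 93%.

93%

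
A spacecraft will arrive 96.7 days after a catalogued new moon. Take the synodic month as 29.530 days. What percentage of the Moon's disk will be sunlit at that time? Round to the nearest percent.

58%

96.7/29.530 = 3.275 lunations, so 3 complete cycles and 8.11 d into the next.
Phase angle: θ = 360°·(8.11 d)/(29.530 d) = 98.9°.
With cos θ = (-0.154), the lit fraction is (1 − (-0.154))/2 ≈ 0.577, so 58%.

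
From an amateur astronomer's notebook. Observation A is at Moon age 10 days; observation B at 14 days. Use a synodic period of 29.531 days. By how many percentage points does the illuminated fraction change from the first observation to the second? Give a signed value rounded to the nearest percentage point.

+23 percentage points

First observation: θ = 360°·10/29.531 = 121.9°, so f = 0.764.
Second observation: θ = 170.7°, f = 0.993.
Δf = 0.993 − 0.764 = +0.229, i.e. +23 pp.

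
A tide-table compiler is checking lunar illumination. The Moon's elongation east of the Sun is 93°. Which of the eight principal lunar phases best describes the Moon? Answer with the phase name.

first quarter

93° lies in the first quarter sector of the 8-phase cycle.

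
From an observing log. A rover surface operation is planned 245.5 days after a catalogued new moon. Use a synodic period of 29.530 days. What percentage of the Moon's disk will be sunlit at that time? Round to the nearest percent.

245.5/29.530 = 8.314 lunations, so 8 complete cycles and 9.26 d into the next.
Elongation θ = 360° × 9.26/29.530 ≈ 112.9°.
Illuminated fraction = (1 − cos 112.9°)/2 = (1 − (-0.389))/2 ≈ 0.694, so 69%.

69%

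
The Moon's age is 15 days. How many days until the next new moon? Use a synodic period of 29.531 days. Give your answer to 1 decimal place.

One full lunation from the last new moon is 29.531 d; remaining = 29.531 − 15 = 14.531 d.

14.5 days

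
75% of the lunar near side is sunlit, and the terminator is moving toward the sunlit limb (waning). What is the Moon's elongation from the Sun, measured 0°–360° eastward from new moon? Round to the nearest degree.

From f = (1 − cos θ)/2: cos θ = 1 − 2×0.75 = -0.500; arccos → 120.0°.
Since the Moon is past full (waning), take the reflex angle: θ = 360° − 120.0° = 240.0°.

240°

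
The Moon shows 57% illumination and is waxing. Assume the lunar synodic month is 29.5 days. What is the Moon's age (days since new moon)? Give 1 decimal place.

8.0 days

From f = (1 − cos θ)/2: cos θ = 1 − 2×0.57 = -0.140; arccos → 98.0°.
The Moon is waxing (0°–180°), so θ = 98.0° directly.
Age = 29.5 × 98.0°/360° ≈ 8.03 days.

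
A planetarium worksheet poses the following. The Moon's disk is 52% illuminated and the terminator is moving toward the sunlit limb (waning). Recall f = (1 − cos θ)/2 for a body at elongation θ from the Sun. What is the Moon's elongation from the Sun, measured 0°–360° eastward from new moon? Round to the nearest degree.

268°

From f = (1 − cos θ)/2: cos θ = 1 − 2×0.52 = -0.040; arccos → 92.3°.
A waning Moon lies in 180°–360°, so θ = 360° − 92.3° = 267.7°.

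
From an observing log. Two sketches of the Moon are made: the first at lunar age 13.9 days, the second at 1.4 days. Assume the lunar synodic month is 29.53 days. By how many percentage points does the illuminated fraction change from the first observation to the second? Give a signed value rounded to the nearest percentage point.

First observation: θ = 360°·13.9/29.53 = 169.5°, so f = 0.992.
Second observation: θ = 17.1°, f = 0.022.
Δf = 0.022 − 0.992 = -0.970, i.e. -97 pp.

-97 percentage points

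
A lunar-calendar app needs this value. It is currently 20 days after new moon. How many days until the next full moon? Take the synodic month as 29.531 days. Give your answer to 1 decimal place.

24.3 days

Full moon occurs at elongation 180°, i.e. at age 29.531 × 180/360 = 14.765 d.
This lunation's full moon (14.765 d) has passed, so add one period: 44.296 − 20 = 24.296 days.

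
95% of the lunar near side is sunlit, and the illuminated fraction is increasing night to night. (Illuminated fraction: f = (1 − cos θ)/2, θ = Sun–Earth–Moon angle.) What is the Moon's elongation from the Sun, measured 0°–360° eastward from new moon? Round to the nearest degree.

From f = (1 − cos θ)/2: cos θ = 1 − 2×0.95 = -0.900; arccos → 154.2°.
The Moon is waxing (0°–180°), so θ = 154.2° directly.

154°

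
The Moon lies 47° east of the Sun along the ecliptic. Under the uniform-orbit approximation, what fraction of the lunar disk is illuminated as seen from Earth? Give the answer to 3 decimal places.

0.159

Half-versine of 47°: (1 − 0.682)/2 = 0.159.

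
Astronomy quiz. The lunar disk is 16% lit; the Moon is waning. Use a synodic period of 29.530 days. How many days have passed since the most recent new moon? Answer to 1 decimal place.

cos θ = 1 − 2f = 0.680, giving a principal value of 47.2°.
Since the Moon is past full (waning), take the reflex angle: θ = 360° − 47.2° = 312.8°.
Age = 29.530 × 312.8°/360° ≈ 25.66 days.

25.7 days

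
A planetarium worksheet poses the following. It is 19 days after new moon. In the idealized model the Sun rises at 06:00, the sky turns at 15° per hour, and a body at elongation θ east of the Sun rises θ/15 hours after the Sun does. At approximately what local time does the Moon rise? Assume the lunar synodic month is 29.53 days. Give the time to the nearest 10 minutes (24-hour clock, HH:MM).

The Moon has covered 19/29.53 of its cycle, so θ ≈ 360° × 19/29.53 = 231.6°.
At 15° of sky rotation per hour, 231.6° corresponds to a 15.44 h lag.
06:00 + 15.442 h ≈ 21:27 → 21:30 to the nearest ten minutes.

21:30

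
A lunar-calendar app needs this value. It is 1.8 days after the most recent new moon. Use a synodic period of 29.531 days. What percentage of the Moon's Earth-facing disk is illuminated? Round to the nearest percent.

4%

Elongation θ = 360° × 1.8/29.531 ≈ 21.9°.
cos 21.9° = 0.928, so f = (1 − 0.928)/2 = 0.036, so 4%.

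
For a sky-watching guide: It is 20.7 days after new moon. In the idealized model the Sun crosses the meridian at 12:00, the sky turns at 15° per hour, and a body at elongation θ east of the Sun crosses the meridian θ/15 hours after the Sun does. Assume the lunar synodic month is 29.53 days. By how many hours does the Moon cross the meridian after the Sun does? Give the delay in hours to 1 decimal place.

Elongation θ = 360° × 20.7/29.53 ≈ 252.4°.
Delay after the Sun = 252.4° / (15°/h) ≈ 16.82 h.
So the Moon crosses the meridian 16.82 h after the Sun.

16.8 h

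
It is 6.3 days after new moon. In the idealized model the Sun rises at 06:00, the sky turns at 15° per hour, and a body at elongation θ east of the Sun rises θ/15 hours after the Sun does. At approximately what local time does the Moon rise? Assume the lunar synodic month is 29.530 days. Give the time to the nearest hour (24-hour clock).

Phase angle: θ = 360°·(6.3 d)/(29.530 d) = 76.8°.
At 15° of sky rotation per hour, 76.8° corresponds to a 5.12 h lag.
06:00 + 5.12 h ≈ 11:07 → 11:00 to the nearest hour.

11:00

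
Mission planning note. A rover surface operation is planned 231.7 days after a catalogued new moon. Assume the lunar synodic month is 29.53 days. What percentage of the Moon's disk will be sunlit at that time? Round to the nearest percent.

22%

231.7/29.53 = 7.846 lunations, so 7 complete cycles and 24.99 d into the next.
Elongation θ = 360° × 24.99/29.53 ≈ 304.7°.
Illuminated fraction = (1 − cos 304.7°)/2 = (1 − 0.569)/2 ≈ 0.216, so 22%.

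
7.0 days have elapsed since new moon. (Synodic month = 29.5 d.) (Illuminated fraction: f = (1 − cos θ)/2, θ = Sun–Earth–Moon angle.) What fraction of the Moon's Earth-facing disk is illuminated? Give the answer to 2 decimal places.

0.46

Elongation θ = 360° × 7.0/29.5 ≈ 85.4°.
Illuminated fraction = (1 − cos 85.4°)/2 = (1 − 0.080)/2 ≈ 0.460.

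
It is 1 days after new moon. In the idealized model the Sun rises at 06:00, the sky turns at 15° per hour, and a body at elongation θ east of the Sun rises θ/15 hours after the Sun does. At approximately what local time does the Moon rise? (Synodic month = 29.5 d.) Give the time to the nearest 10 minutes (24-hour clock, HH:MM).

The Moon has covered 1/29.5 of its cycle, so θ ≈ 360° × 1/29.5 = 12.2°.
At 15° of sky rotation per hour, 12.2° corresponds to a 0.81 h lag.
06:00 + 0.814 h ≈ 06:49 → 06:50 to the nearest ten minutes.

06:50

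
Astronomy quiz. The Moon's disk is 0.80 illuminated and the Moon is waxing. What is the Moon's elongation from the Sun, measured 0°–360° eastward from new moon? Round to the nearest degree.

cos θ = 1 − 2f = -0.600, giving a principal value of 126.9°.
Waxing ⇒ before full, so θ = 126.9°.

127°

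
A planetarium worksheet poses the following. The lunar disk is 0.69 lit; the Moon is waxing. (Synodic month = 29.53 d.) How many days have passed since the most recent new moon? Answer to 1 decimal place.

From f = (1 − cos θ)/2: cos θ = 1 − 2×0.69 = -0.380; arccos → 112.3°.
Before full moon the principal value applies: θ = 112.3°.
That fraction of the synodic month is 112.3/360 × 29.53 d ≈ 9.21 d.

9.2 days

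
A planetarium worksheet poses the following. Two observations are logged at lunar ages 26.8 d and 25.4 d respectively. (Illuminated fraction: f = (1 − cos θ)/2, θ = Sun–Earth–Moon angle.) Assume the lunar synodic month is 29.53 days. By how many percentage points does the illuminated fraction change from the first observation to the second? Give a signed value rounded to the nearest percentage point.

First observation: θ = 360°·26.8/29.53 = 326.7°, so f = 0.082.
Second observation: θ = 309.7°, f = 0.181.
Δf = 0.181 − 0.082 = +0.099, i.e. +10 pp.

+10 pp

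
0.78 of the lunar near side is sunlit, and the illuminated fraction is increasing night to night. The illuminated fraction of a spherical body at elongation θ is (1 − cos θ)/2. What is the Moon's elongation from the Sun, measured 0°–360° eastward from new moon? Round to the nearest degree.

Invert f = (1 − cos θ)/2 to get cos θ = 1 − 2(0.78) = -0.560, hence θ₀ = arccos -0.560 = 124.1°.
The Moon is waxing (0°–180°), so θ = 124.1° directly.

124°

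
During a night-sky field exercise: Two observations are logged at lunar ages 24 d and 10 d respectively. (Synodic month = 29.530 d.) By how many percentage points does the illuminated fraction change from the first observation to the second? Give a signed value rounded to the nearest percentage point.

+46 percentage points

First observation: θ = 360°·24/29.530 = 292.6°, so f = 0.308.
Second observation: θ = 121.9°, f = 0.764.
Δf = 0.764 − 0.308 = +0.456, i.e. +46 pp.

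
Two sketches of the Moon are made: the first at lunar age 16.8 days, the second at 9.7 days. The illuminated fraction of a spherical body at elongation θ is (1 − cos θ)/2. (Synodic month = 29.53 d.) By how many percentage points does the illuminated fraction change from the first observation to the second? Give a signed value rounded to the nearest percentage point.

First observation: θ = 360°·16.8/29.53 = 204.8°, so f = 0.954.
Second observation: θ = 118.3°, f = 0.737.
Δf = 0.737 − 0.954 = -0.217, i.e. -22 pp.

-22 pp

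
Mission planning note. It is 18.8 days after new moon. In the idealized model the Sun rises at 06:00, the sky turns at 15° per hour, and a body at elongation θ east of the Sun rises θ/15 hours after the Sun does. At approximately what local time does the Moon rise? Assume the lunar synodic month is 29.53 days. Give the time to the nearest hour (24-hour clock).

21:00

Elongation θ = 360° × 18.8/29.53 ≈ 229.2°.
At 15° of sky rotation per hour, 229.2° corresponds to a 15.28 h lag.
06:00 + 15.28 h ≈ 21:17 → 21:00 to the nearest hour.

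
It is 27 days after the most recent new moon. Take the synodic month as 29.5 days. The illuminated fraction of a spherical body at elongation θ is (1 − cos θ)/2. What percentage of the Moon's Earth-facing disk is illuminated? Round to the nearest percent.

7%

Phase angle: θ = 360°·(27 d)/(29.5 d) = 329.5°.
cos 329.5° = 0.862, so f = (1 − 0.862)/2 = 0.069, so 7%.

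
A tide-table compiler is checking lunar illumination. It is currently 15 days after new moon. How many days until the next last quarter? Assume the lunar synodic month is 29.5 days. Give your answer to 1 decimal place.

Last quarter occurs at elongation 270°, i.e. at age 29.5 × 270/360 = 22.125 d.
That is 22.125 − 15 = 7.125 days ahead.

7.1 days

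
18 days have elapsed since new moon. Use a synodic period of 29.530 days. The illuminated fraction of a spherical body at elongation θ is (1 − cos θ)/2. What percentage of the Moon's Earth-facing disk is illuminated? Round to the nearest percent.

89%

Phase angle: θ = 360°·(18 d)/(29.530 d) = 219.4°.
Illuminated fraction = (1 − cos 219.4°)/2 = (1 − (-0.772))/2 ≈ 0.886, so 89%.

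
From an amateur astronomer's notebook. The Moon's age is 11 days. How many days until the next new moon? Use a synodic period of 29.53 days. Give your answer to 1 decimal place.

18.5 days

One full lunation from the last new moon is 29.53 d; remaining = 29.53 − 11 = 18.530 d.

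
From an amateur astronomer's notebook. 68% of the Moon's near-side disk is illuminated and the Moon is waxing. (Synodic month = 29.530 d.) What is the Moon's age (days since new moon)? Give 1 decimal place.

From f = (1 − cos θ)/2: cos θ = 1 − 2×0.68 = -0.360; arccos → 111.1°.
Before full moon the principal value applies: θ = 111.1°.
That fraction of the synodic month is 111.1/360 × 29.530 d ≈ 9.11 d.

9.1 days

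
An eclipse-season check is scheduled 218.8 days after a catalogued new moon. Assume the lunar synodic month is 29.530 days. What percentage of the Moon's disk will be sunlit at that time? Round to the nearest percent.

92%

Reduce mod P: 218.8 − 7×29.530 = 12.09 d into the current lunation.
Elongation θ = 360° × 12.09/29.530 ≈ 147.4°.
Illuminated fraction = (1 − cos 147.4°)/2 = (1 − (-0.842))/2 ≈ 0.921, so 92%.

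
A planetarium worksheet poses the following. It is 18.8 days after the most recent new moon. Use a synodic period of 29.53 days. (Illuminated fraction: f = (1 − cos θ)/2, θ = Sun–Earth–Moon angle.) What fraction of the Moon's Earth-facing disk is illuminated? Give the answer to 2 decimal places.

0.83

Phase angle: θ = 360°·(18.8 d)/(29.53 d) = 229.2°.
cos 229.2° = (-0.654), so f = (1 − (-0.654))/2 = 0.827.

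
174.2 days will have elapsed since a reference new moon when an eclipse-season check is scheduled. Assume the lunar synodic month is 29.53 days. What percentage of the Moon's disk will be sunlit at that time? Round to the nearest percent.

10%

174.2/29.53 = 5.899 lunations, so 5 complete cycles and 26.55 d into the next.
The Moon has covered 26.55/29.53 of its cycle, so θ ≈ 360° × 26.55/29.53 = 323.7°.
cos 323.7° = 0.806, so f = (1 − 0.806)/2 = 0.097, so 10%.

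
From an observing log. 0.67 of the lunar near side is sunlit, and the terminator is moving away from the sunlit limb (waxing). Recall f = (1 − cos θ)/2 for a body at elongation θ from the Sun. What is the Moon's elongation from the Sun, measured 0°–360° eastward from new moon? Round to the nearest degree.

110°

Invert f = (1 − cos θ)/2 to get cos θ = 1 − 2(0.67) = -0.340, hence θ₀ = arccos -0.340 = 109.9°.
The Moon is waxing (0°–180°), so θ = 109.9° directly.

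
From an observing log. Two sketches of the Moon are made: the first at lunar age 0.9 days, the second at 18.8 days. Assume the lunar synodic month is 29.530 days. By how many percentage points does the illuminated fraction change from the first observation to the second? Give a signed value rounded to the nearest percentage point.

+82 pp

First observation: θ = 360°·0.9/29.530 = 11.0°, so f = 0.009.
Second observation: θ = 229.2°, f = 0.827.
Δf = 0.827 − 0.009 = +0.818, i.e. +82 pp.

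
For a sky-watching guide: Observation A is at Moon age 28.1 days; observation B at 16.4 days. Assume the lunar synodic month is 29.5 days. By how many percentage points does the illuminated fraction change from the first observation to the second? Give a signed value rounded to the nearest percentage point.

First observation: θ = 360°·28.1/29.5 = 342.9°, so f = 0.022.
Second observation: θ = 200.1°, f = 0.969.
Δf = 0.969 − 0.022 = +0.947, i.e. +95 pp.

+95 percentage points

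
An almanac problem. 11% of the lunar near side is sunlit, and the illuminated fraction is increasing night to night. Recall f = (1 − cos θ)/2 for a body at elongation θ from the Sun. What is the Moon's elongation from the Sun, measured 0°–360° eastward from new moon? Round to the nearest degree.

Invert f = (1 − cos θ)/2 to get cos θ = 1 − 2(0.11) = 0.780, hence θ₀ = arccos 0.780 = 38.7°.
Before full moon the principal value applies: θ = 38.7°.

39°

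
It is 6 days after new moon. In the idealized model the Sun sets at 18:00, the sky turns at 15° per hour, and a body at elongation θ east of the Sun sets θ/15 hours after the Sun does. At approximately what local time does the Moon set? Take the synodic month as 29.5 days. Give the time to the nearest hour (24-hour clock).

23:00

Phase angle: θ = 360°·(6 d)/(29.5 d) = 73.2°.
Delay after the Sun = 73.2° / (15°/h) ≈ 4.88 h.
18:00 + 4.88 h ≈ 22:53 → 23:00 to the nearest hour.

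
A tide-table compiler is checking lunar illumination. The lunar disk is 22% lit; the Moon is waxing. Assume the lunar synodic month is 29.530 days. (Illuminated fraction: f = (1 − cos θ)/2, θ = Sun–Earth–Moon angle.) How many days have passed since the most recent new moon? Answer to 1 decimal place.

From f = (1 − cos θ)/2: cos θ = 1 − 2×0.22 = 0.560; arccos → 55.9°.
The Moon is waxing (0°–180°), so θ = 55.9° directly.
That fraction of the synodic month is 55.9/360 × 29.530 d ≈ 4.59 d.

4.6 days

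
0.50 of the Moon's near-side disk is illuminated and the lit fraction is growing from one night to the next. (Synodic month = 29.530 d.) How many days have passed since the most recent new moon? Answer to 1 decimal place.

cos θ = 1 − 2f = 0.000, giving a principal value of 90.0°.
Before full moon the principal value applies: θ = 90.0°.
That fraction of the synodic month is 90.0/360 × 29.530 d ≈ 7.38 d.

7.4 days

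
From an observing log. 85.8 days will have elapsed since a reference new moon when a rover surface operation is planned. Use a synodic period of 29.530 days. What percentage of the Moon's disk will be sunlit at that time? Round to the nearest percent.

85.8 d spans 2 complete synodic months (2 × 29.530 = 59.06 d) plus 26.74 d.
The Moon has covered 26.74/29.530 of its cycle, so θ ≈ 360° × 26.74/29.530 = 326.0°.
cos 326.0° = 0.829, so f = (1 − 0.829)/2 = 0.086, so 9%.

9%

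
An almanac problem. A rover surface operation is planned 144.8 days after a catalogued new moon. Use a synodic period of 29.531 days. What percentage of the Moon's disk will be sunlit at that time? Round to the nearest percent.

144.8/29.531 = 4.903 lunations, so 4 complete cycles and 26.68 d into the next.
Elongation θ = 360° × 26.68/29.531 ≈ 325.2°.
Illuminated fraction = (1 − cos 325.2°)/2 = (1 − 0.821)/2 ≈ 0.089, so 9%.

9%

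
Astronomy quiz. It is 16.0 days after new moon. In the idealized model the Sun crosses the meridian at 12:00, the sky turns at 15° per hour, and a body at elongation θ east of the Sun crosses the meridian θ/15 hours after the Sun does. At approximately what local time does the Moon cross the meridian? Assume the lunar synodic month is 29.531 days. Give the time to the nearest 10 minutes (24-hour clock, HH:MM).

01:00

Elongation θ = 360° × 16.0/29.531 ≈ 195.0°.
The Moon trails the Sun by θ/15 = 195.0/15 ≈ 13.00 hours.
12:00 + 13.003 h ≈ 01:00 → 01:00 to the nearest ten minutes.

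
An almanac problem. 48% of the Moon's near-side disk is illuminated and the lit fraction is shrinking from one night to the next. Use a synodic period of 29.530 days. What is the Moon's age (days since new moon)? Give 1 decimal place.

From f = (1 − cos θ)/2: cos θ = 1 − 2×0.48 = 0.040; arccos → 87.7°.
Waning ⇒ past full, so θ = 360° − 87.7° = 272.3°.
That fraction of the synodic month is 272.3/360 × 29.530 d ≈ 22.34 d.

22.3 days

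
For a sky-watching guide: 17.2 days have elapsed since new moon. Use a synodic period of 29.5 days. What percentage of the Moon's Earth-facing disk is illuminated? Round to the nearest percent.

Elongation θ = 360° × 17.2/29.5 ≈ 209.9°.
cos 209.9° = (-0.867), so f = (1 − (-0.867))/2 = 0.933, so 93%.

93%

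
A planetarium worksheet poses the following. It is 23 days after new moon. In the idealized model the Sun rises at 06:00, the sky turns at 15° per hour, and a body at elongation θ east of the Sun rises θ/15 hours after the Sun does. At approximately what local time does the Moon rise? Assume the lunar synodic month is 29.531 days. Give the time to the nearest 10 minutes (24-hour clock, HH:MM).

Elongation θ = 360° × 23/29.531 ≈ 280.4°.
Delay after the Sun = 280.4° / (15°/h) ≈ 18.69 h.
06:00 + 18.692 h ≈ 00:42 → 00:40 to the nearest ten minutes.

00:40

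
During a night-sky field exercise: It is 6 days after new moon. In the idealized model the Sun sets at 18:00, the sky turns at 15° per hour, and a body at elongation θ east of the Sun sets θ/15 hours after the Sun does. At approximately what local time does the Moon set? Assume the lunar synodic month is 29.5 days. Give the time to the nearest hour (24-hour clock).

The Moon has covered 6/29.5 of its cycle, so θ ≈ 360° × 6/29.5 = 73.2°.
At 15° of sky rotation per hour, 73.2° corresponds to a 4.88 h lag.
18:00 + 4.88 h ≈ 22:53 → 23:00 to the nearest hour.

23:00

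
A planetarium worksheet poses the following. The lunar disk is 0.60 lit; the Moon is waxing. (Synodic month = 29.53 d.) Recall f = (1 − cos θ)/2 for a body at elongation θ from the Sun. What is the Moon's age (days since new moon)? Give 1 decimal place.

8.3 days

From f = (1 − cos θ)/2: cos θ = 1 − 2×0.60 = -0.200; arccos → 101.5°.
Waxing ⇒ before full, so θ = 101.5°.
Age = 29.53 × 101.5°/360° ≈ 8.33 days.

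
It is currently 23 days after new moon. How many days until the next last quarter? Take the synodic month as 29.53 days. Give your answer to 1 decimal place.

28.7 days

Last quarter is 0.75 of the way through the cycle: age 0.75 × 29.53 = 22.148 d.
Already past this cycle's last quarter; the next is at 22.148 + 29.53 = 51.678 d, so 51.678 − 23 = 28.678 days.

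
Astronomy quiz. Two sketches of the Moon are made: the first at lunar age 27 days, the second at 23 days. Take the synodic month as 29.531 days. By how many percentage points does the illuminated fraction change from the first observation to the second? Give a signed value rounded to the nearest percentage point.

+34 percentage points

θ₁ = 360° × 27/29.531 = 329.1°, f₁ = (1 − cos θ₁)/2 = 0.071.
θ₂ = 360° × 23/29.531 = 280.4°, f₂ = (1 − cos θ₂)/2 = 0.410.
Change = f₂ − f₁ = +0.339 → +34 percentage points.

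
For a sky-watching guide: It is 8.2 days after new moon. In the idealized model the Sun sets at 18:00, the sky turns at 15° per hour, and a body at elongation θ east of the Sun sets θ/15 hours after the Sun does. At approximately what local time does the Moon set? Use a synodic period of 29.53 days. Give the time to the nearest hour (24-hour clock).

01:00

Phase angle: θ = 360°·(8.2 d)/(29.53 d) = 100.0°.
At 15° of sky rotation per hour, 100.0° corresponds to a 6.66 h lag.
18:00 + 6.66 h ≈ 00:40 → 01:00 to the nearest hour.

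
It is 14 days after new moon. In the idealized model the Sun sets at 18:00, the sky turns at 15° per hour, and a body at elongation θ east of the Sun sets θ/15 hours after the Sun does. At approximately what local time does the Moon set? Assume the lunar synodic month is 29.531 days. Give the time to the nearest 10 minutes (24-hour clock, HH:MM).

05:20

The Moon has covered 14/29.531 of its cycle, so θ ≈ 360° × 14/29.531 = 170.7°.
The Moon trails the Sun by θ/15 = 170.7/15 ≈ 11.38 hours.
18:00 + 11.378 h ≈ 05:23 → 05:20 to the nearest ten minutes.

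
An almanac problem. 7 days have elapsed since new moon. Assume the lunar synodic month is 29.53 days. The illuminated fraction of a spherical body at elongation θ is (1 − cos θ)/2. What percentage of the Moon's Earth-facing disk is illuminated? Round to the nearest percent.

46%

Phase angle: θ = 360°·(7 d)/(29.53 d) = 85.3°.
cos 85.3° = 0.081, so f = (1 − 0.081)/2 = 0.459, so 46%.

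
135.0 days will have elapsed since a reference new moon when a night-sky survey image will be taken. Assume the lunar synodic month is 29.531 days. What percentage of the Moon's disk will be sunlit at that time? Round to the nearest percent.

135.0/29.531 = 4.571 lunations, so 4 complete cycles and 16.88 d into the next.
Phase angle: θ = 360°·(16.88 d)/(29.531 d) = 205.7°.
Illuminated fraction = (1 − cos 205.7°)/2 = (1 − (-0.901))/2 ≈ 0.950, so 95%.

95%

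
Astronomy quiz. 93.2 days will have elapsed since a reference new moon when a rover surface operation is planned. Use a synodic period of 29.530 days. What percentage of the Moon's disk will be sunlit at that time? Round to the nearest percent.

93.2 d spans 3 complete synodic months (3 × 29.530 = 88.59 d) plus 4.61 d.
Phase angle: θ = 360°·(4.61 d)/(29.530 d) = 56.2°.
cos 56.2° = 0.556, so f = (1 − 0.556)/2 = 0.222, so 22%.

22%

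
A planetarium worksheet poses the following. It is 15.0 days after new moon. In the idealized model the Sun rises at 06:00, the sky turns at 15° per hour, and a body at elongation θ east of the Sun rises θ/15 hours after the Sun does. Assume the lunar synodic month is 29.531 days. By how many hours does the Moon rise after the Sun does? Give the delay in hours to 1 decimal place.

12.2 h

Phase angle: θ = 360°·(15.0 d)/(29.531 d) = 182.9°.
Delay after the Sun = 182.9° / (15°/h) ≈ 12.19 h.
So the Moon rises 12.19 h after the Sun.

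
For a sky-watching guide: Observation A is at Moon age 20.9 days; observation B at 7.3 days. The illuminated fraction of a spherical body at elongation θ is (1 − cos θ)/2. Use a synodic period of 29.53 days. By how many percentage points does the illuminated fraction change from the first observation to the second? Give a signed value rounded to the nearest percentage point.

-14 percentage points

θ₁ = 360° × 20.9/29.53 = 254.8°, f₁ = (1 − cos θ₁)/2 = 0.631.
θ₂ = 360° × 7.3/29.53 = 89.0°, f₂ = (1 − cos θ₂)/2 = 0.491.
Change = f₂ − f₁ = -0.140 → -14 percentage points.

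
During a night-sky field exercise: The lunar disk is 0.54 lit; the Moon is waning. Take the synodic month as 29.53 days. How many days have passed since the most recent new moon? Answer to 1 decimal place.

From f = (1 − cos θ)/2: cos θ = 1 − 2×0.54 = -0.080; arccos → 94.6°.
A waning Moon lies in 180°–360°, so θ = 360° − 94.6° = 265.4°.
Age = 29.53 × 265.4°/360° ≈ 21.77 days.

21.8 days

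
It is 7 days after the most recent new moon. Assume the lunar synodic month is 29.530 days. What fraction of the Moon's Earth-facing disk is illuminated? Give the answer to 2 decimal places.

The Moon has covered 7/29.530 of its cycle, so θ ≈ 360° × 7/29.530 = 85.3°.
cos 85.3° = 0.081, so f = (1 − 0.081)/2 = 0.459.

0.46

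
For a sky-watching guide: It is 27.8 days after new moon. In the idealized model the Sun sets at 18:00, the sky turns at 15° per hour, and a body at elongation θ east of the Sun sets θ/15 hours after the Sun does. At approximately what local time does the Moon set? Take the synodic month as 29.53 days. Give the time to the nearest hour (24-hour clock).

17:00

Elongation θ = 360° × 27.8/29.53 ≈ 338.9°.
The Moon trails the Sun by θ/15 = 338.9/15 ≈ 22.59 hours.
18:00 + 22.59 h ≈ 16:36 → 17:00 to the nearest hour.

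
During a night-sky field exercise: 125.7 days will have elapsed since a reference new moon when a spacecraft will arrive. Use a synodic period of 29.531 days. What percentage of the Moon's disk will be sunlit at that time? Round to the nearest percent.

Reduce mod P: 125.7 − 4×29.531 = 7.58 d into the current lunation.
Elongation θ = 360° × 7.58/29.531 ≈ 92.4°.
cos 92.4° = (-0.041), so f = (1 − (-0.041))/2 = 0.521, so 52%.

52%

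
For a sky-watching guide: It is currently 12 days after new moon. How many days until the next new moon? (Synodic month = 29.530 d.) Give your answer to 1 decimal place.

The next new moon completes the synodic month: 29.530 − 12 = 17.530 days.

17.5 days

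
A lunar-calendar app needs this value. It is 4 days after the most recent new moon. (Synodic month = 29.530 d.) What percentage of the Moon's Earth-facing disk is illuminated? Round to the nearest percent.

Elongation θ = 360° × 4/29.530 ≈ 48.8°.
cos 48.8° = 0.659, so f = (1 − 0.659)/2 = 0.170, so 17%.

17%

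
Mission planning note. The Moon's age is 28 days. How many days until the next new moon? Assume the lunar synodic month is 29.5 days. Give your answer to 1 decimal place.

The next new moon completes the synodic month: 29.5 − 28 = 1.500 days.

1.5 days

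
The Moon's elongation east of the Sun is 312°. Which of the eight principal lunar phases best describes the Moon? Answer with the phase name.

312° lies in the waning crescent sector of the 8-phase cycle.

waning crescent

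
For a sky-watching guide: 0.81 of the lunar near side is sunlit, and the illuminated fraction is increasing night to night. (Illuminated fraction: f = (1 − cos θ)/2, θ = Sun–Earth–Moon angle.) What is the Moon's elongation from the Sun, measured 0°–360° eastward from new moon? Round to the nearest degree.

128°

Invert f = (1 − cos θ)/2 to get cos θ = 1 − 2(0.81) = -0.620, hence θ₀ = arccos -0.620 = 128.3°.
Waxing ⇒ before full, so θ = 128.3°.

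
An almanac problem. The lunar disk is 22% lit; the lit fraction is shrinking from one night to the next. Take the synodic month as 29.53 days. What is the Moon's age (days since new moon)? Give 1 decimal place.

Invert f = (1 − cos θ)/2 to get cos θ = 1 − 2(0.22) = 0.560, hence θ₀ = arccos 0.560 = 55.9°.
A waning Moon lies in 180°–360°, so θ = 360° − 55.9° = 304.1°.
At 360°/29.53 d per day, 304.1° corresponds to 24.94 days.

24.9 days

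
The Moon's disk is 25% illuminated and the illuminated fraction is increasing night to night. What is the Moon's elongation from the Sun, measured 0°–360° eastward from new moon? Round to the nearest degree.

Invert f = (1 − cos θ)/2 to get cos θ = 1 − 2(0.25) = 0.500, hence θ₀ = arccos 0.500 = 60.0°.
Before full moon the principal value applies: θ = 60.0°.

60°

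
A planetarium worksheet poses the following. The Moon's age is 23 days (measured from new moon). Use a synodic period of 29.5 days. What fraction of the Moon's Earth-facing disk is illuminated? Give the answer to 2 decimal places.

0.41

The Moon has covered 23/29.5 of its cycle, so θ ≈ 360° × 23/29.5 = 280.7°.
cos 280.7° = 0.185, so f = (1 − 0.185)/2 = 0.407.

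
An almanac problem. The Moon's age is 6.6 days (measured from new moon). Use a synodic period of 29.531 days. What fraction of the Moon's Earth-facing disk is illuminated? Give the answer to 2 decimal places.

0.42

Elongation θ = 360° × 6.6/29.531 ≈ 80.5°.
Illuminated fraction = (1 − cos 80.5°)/2 = (1 − 0.166)/2 ≈ 0.417.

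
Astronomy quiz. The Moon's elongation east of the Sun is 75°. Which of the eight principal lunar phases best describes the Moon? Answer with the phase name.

The first quarter sector spans roughly 68°–112°; 75° falls inside it.

first quarter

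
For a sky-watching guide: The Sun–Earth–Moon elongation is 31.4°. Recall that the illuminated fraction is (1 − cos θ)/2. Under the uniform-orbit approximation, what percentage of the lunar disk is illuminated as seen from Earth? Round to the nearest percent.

7%

Half-versine of 31.4°: (1 − 0.854)/2 = 0.073, i.e. 7%.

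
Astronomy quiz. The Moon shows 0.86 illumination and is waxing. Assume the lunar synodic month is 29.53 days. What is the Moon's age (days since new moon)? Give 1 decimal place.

11.2 days

Invert f = (1 − cos θ)/2 to get cos θ = 1 − 2(0.86) = -0.720, hence θ₀ = arccos -0.720 = 136.1°.
The Moon is waxing (0°–180°), so θ = 136.1° directly.
That fraction of the synodic month is 136.1/360 × 29.53 d ≈ 11.16 d.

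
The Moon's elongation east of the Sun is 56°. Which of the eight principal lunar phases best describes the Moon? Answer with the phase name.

The waxing crescent sector spans roughly 22°–68°; 56° falls inside it.

waxing crescent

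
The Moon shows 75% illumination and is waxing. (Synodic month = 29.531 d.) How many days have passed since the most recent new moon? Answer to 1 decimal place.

9.8 days

From f = (1 − cos θ)/2: cos θ = 1 − 2×0.75 = -0.500; arccos → 120.0°.
Waxing ⇒ before full, so θ = 120.0°.
That fraction of the synodic month is 120.0/360 × 29.531 d ≈ 9.84 d.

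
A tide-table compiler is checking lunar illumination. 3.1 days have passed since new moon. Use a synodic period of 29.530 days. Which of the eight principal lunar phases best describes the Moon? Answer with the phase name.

θ ≈ 360° × 3.1/29.530 = 38°, which falls in the waxing crescent sector.

waxing crescent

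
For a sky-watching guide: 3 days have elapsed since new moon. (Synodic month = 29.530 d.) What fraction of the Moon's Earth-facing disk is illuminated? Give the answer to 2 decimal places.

0.10

Elongation θ = 360° × 3/29.530 ≈ 36.6°.
Illuminated fraction = (1 − cos 36.6°)/2 = (1 − 0.803)/2 ≈ 0.098.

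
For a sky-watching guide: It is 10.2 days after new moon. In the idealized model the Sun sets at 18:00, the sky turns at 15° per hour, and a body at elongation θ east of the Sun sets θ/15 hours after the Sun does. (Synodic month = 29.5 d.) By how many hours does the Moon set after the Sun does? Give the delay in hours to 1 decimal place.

8.3 h

The Moon has covered 10.2/29.5 of its cycle, so θ ≈ 360° × 10.2/29.5 = 124.5°.
The Moon trails the Sun by θ/15 = 124.5/15 ≈ 8.30 hours.
So the Moon sets 8.30 h after the Sun.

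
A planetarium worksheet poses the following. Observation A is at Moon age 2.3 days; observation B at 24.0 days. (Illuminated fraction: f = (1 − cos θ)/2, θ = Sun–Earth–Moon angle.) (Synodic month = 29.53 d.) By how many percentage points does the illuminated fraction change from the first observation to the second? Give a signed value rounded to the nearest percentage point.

First observation: θ = 360°·2.3/29.53 = 28.0°, so f = 0.059.
Second observation: θ = 292.6°, f = 0.308.
Δf = 0.308 − 0.059 = +0.249, i.e. +25 pp.

+25 pp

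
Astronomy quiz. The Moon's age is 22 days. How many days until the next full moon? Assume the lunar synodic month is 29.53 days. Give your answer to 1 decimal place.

22.3 days

Full moon is 0.5 of the way through the cycle: age 0.5 × 29.53 = 14.765 d.
Already past this cycle's full moon; the next is at 14.765 + 29.53 = 44.295 d, so 44.295 − 22 = 22.295 days.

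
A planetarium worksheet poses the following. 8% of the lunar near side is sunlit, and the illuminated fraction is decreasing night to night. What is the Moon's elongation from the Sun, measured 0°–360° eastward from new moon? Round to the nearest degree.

Invert f = (1 − cos θ)/2 to get cos θ = 1 − 2(0.08) = 0.840, hence θ₀ = arccos 0.840 = 32.9°.
A waning Moon lies in 180°–360°, so θ = 360° − 32.9° = 327.1°.

327°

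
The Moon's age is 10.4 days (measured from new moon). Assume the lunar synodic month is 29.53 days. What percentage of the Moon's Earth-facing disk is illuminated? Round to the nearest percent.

The Moon has covered 10.4/29.53 of its cycle, so θ ≈ 360° × 10.4/29.53 = 126.8°.
With cos θ = (-0.599), the lit fraction is (1 − (-0.599))/2 ≈ 0.799, so 80%.

80%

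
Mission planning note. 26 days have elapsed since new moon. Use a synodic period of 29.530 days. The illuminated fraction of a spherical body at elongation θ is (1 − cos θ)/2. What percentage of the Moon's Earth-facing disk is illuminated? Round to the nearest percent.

13%

Elongation θ = 360° × 26/29.530 ≈ 317.0°.
Illuminated fraction = (1 − cos 317.0°)/2 = (1 − 0.731)/2 ≈ 0.135, so 13%.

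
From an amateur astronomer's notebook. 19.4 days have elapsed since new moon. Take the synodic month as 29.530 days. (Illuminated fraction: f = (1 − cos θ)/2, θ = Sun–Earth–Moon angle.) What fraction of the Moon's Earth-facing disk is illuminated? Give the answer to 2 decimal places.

0.78

Elongation θ = 360° × 19.4/29.530 ≈ 236.5°.
cos 236.5° = (-0.552), so f = (1 − (-0.552))/2 = 0.776.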